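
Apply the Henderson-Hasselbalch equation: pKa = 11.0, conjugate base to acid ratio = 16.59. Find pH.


pH = pKa + log10([A-]/[HA])
pH = 11.0 + log10(16.59)
pH = 12.2198

12.2198


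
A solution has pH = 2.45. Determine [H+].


[H+] = 10^(-pH)
[H+] = 10^(-2.45)
[H+] = 0.0035 M

0.0035 M


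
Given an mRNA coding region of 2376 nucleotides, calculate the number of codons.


codons = nucleotides / 3
codons = 2376 / 3 = 792

792


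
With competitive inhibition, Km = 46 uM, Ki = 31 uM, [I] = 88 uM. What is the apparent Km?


Km_app = Km * (1 + [I]/Ki)
Km_app = 46 * (1 + 88/31)
Km_app = 176.5806 uM

176.5806 uM


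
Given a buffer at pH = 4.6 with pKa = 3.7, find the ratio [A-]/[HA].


[A-]/[HA] = 10^(pH - pKa)
= 10^(4.6 - 3.7)
= 7.9433

7.9433


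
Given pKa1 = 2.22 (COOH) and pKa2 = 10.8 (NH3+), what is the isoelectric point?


pI = (pKa1 + pKa2) / 2
pI = (2.22 + 10.8) / 2
pI = 6.51

6.51


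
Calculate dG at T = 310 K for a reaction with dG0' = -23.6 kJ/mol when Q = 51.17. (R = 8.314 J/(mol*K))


dG = dG0' + RT * ln(Q) / 1000
dG = -23.6 + 8.314 * 310 * ln(51.17) / 1000
dG = -13.4578 kJ/mol

-13.4578 kJ/mol


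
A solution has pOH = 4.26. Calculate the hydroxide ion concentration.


[OH-] = 10^(-pOH)
[OH-] = 10^(-4.26)
[OH-] = 5.495e-05 M

5.495e-05 M


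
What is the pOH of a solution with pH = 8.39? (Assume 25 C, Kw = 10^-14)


pOH = 14 - pH
pOH = 14 - 8.39
pOH = 5.61

5.61


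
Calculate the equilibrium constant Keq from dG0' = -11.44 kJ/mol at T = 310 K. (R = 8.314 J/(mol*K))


Keq = exp(-dG0 * 1000 / (R * T))
Keq = exp(-(-11.44) * 1000 / (8.314 * 310))
Keq = 84.6635

84.6635


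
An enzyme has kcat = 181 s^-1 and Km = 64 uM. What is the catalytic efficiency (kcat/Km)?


Catalytic efficiency = kcat / Km
= 181 / 64
= 2.8281 uM^-1*s^-1

2.8281 uM^-1*s^-1


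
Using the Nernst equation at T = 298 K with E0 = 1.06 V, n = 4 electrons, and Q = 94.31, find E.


E = E0 - (RT/nF) * ln(Q)
E = 1.06 - (8.314 * 298 / (4 * 96485)) * ln(94.31)
E = 1.0308 V

1.0308 V


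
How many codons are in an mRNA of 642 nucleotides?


codons = nucleotides / 3
codons = 642 / 3 = 214

214


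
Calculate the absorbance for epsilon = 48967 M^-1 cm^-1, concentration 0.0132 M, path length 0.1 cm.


A = epsilon * c * l
A = 48967 * 0.0132 * 0.1
A = 64.6364

64.6364


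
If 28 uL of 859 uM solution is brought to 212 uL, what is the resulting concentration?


C2 = C1 * V1 / V2
C2 = 859 * 28 / 212
C2 = 113.4528 uM

113.4528 uM


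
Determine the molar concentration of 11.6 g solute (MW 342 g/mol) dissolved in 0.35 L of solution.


C = (mass / MW) / volume
C = (11.6 / 342) / 0.35
C = 0.0969 M

0.0969 M


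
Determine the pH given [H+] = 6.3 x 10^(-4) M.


pH = -log10([H+])
pH = -log10(6.3 x 10^(-4))
pH = 3.2007

3.2007


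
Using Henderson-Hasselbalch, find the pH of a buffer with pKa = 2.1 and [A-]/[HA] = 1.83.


pH = pKa + log10([A-]/[HA])
pH = 2.1 + log10(1.83)
pH = 2.3625

2.3625


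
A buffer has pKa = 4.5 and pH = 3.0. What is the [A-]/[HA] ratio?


[A-]/[HA] = 10^(pH - pKa)
= 10^(3.0 - 4.5)
= 0.0316

0.0316


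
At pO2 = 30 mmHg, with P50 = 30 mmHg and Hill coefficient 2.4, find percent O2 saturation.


Y = pO2^n / (P50^n + pO2^n)
Y = 30^2.4 / (30^2.4 + 30^2.4)
Y = 50.0%

50.0%


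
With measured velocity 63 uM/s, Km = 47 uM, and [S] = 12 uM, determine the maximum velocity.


Vmax = v * (Km + [S]) / [S]
Vmax = 63 * (47 + 12) / 12
Vmax = 309.75 uM/s

309.75 uM/s


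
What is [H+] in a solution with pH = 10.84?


[H+] = 10^(-pH)
[H+] = 10^(-10.84)
[H+] = 1.445e-11 M

1.445e-11 M


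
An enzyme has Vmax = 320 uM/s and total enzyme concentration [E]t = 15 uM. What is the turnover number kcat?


kcat = Vmax / [E]t
kcat = 320 / 15
kcat = 21.3333 s^-1

21.3333 s^-1


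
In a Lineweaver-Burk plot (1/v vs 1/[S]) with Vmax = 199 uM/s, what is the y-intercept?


y-intercept = 1/Vmax
= 1/199
= 0.005 s/uM

0.005 s/uM


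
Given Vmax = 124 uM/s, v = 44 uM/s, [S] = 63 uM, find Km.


Km = [S] * (Vmax - v) / v
Km = 63 * (124 - 44) / 44
Km = 114.5455 uM

114.5455 uM


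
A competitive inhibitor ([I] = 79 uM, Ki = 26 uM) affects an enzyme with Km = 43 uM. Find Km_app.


Km_app = Km * (1 + [I]/Ki)
Km_app = 43 * (1 + 79/26)
Km_app = 173.6538 uM

173.6538 uM


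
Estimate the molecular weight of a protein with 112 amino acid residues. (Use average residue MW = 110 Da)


MW = n_residues * 110 Da
MW = 112 * 110
MW = 12320 Da

12320 Da


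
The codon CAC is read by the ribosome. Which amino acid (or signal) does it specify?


Standard genetic code lookup.
Codon CAC -> His

His


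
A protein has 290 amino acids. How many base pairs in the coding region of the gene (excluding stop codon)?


Each amino acid = 1 codon = 3 bp
bp = 290 * 3 = 870 bp

870 bp


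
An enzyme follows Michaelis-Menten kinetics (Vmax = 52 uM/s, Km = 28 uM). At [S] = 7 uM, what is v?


v = Vmax * [S] / (Km + [S])
v = 52 * 7 / (28 + 7)
v = 10.4 uM/s

10.4 uM/s


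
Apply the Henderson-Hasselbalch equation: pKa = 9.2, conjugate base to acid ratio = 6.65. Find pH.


pH = pKa + log10([A-]/[HA])
pH = 9.2 + log10(6.65)
pH = 10.0228

10.0228


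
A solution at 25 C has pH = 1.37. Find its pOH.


pOH = 14 - pH
pOH = 14 - 1.37
pOH = 12.63

12.63


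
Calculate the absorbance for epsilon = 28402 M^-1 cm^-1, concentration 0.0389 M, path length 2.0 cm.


A = epsilon * c * l
A = 28402 * 0.0389 * 2.0
A = 2209.6756

2209.6756


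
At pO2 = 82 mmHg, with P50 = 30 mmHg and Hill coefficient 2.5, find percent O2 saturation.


Y = pO2^n / (P50^n + pO2^n)
Y = 82^2.5 / (30^2.5 + 82^2.5)
Y = 92.51%

92.51%


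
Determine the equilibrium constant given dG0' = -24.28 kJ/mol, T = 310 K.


Keq = exp(-dG0 * 1000 / (R * T))
Keq = exp(-(-24.28) * 1000 / (8.314 * 310))
Keq = 12339.5569

12339.5569


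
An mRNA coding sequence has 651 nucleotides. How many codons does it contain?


codons = nucleotides / 3
codons = 651 / 3 = 217

217


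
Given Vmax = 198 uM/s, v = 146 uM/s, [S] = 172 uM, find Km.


Km = [S] * (Vmax - v) / v
Km = 172 * (198 - 146) / 146
Km = 61.2603 uM

61.2603 uM


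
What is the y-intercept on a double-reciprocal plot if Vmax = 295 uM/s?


y-intercept = 1/Vmax
= 1/295
= 0.0034 s/uM

0.0034 s/uM


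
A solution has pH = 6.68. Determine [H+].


[H+] = 10^(-pH)
[H+] = 10^(-6.68)
[H+] = 2.089e-07 M

2.089e-07 M


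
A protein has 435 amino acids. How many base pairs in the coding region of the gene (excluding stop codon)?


Each amino acid = 1 codon = 3 bp
bp = 435 * 3 = 1305 bp

1305 bp


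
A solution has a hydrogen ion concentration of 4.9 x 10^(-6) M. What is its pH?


pH = -log10([H+])
pH = -log10(4.9 x 10^(-6))
pH = 5.3098

5.3098


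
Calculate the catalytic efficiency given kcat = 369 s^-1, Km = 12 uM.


Catalytic efficiency = kcat / Km
= 369 / 12
= 30.75 uM^-1*s^-1

30.75 uM^-1*s^-1


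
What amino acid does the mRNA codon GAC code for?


Standard genetic code lookup.
Codon GAC -> Asp

Asp


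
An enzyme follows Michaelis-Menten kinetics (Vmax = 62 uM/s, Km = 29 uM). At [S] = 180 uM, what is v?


v = Vmax * [S] / (Km + [S])
v = 62 * 180 / (29 + 180)
v = 53.3971 uM/s

53.3971 uM/s


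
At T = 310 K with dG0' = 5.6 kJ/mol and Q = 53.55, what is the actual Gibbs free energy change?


dG = dG0' + RT * ln(Q) / 1000
dG = 5.6 + 8.314 * 310 * ln(53.55) / 1000
dG = 15.8594 kJ/mol

15.8594 kJ/mol


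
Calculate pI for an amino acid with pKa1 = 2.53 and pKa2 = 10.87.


pI = (pKa1 + pKa2) / 2
pI = (2.53 + 10.87) / 2
pI = 6.7

6.7


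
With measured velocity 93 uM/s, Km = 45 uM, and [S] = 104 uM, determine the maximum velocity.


Vmax = v * (Km + [S]) / [S]
Vmax = 93 * (45 + 104) / 104
Vmax = 133.2404 uM/s

133.2404 uM/s


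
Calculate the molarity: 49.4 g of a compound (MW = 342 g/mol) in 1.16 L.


C = (mass / MW) / volume
C = (49.4 / 342) / 1.16
C = 0.1245 M

0.1245 M


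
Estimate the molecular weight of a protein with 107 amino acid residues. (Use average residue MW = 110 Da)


MW = n_residues * 110 Da
MW = 107 * 110
MW = 11770 Da

11770 Da


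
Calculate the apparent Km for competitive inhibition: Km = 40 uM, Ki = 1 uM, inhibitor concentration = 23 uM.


Km_app = Km * (1 + [I]/Ki)
Km_app = 40 * (1 + 23/1)
Km_app = 960.0 uM

960.0 uM


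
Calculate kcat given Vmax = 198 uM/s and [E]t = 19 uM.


kcat = Vmax / [E]t
kcat = 198 / 19
kcat = 10.4211 s^-1

10.4211 s^-1


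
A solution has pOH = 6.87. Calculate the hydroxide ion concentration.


[OH-] = 10^(-pOH)
[OH-] = 10^(-6.87)
[OH-] = 1.349e-07 M

1.349e-07 M


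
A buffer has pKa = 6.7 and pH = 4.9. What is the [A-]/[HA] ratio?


[A-]/[HA] = 10^(pH - pKa)
= 10^(4.9 - 6.7)
= 0.0158

0.0158


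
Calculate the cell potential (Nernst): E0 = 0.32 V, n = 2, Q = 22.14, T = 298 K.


E = E0 - (RT/nF) * ln(Q)
E = 0.32 - (8.314 * 298 / (2 * 96485)) * ln(22.14)
E = 0.2802 V

0.2802 V


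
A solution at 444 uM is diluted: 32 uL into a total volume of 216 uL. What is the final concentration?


C2 = C1 * V1 / V2
C2 = 444 * 32 / 216
C2 = 65.7778 uM

65.7778 uM


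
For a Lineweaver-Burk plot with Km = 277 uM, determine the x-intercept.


x-intercept = -1/Km
= -1/277
= -0.0036 1/uM

-0.0036 1/uM


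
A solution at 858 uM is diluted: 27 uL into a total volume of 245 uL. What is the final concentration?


C2 = C1 * V1 / V2
C2 = 858 * 27 / 245
C2 = 94.5551 uM

94.5551 uM


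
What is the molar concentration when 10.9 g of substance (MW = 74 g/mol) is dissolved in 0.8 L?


C = (mass / MW) / volume
C = (10.9 / 74) / 0.8
C = 0.1841 M

0.1841 M


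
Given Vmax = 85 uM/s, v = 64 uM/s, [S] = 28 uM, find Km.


Km = [S] * (Vmax - v) / v
Km = 28 * (85 - 64) / 64
Km = 9.1875 uM

9.1875 uM


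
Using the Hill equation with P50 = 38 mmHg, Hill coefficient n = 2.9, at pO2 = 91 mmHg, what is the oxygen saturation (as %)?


Y = pO2^n / (P50^n + pO2^n)
Y = 91^2.9 / (38^2.9 + 91^2.9)
Y = 92.64%

92.64%


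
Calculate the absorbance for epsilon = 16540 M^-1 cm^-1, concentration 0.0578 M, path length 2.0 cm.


A = epsilon * c * l
A = 16540 * 0.0578 * 2.0
A = 1912.024

1912.024


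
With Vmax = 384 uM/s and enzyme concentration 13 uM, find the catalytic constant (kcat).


kcat = Vmax / [E]t
kcat = 384 / 13
kcat = 29.5385 s^-1

29.5385 s^-1


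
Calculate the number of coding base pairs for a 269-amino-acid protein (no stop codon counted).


Each amino acid = 1 codon = 3 bp
bp = 269 * 3 = 807 bp

807 bp


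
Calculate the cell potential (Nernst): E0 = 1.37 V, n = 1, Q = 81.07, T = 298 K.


E = E0 - (RT/nF) * ln(Q)
E = 1.37 - (8.314 * 298 / (1 * 96485)) * ln(81.07)
E = 1.2571 V

1.2571 V


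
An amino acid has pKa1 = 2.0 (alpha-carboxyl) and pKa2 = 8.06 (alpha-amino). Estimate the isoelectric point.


pI = (pKa1 + pKa2) / 2
pI = (2.0 + 8.06) / 2
pI = 5.03

5.03


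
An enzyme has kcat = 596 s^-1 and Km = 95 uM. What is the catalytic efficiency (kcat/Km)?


Catalytic efficiency = kcat / Km
= 596 / 95
= 6.2737 uM^-1*s^-1

6.2737 uM^-1*s^-1


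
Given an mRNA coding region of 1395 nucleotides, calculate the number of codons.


codons = nucleotides / 3
codons = 1395 / 3 = 465

465


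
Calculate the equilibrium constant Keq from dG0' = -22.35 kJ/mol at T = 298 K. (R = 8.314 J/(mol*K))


Keq = exp(-dG0 * 1000 / (R * T))
Keq = exp(-(-22.35) * 1000 / (8.314 * 298))
Keq = 8274.4568

8274.4568


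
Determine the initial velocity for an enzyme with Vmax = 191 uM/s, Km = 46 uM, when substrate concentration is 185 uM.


v = Vmax * [S] / (Km + [S])
v = 191 * 185 / (46 + 185)
v = 152.9654 uM/s

152.9654 uM/s


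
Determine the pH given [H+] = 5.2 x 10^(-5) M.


pH = -log10([H+])
pH = -log10(5.2 x 10^(-5))
pH = 4.284

4.284


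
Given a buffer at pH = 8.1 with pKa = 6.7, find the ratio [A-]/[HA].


[A-]/[HA] = 10^(pH - pKa)
= 10^(8.1 - 6.7)
= 25.1189

25.1189


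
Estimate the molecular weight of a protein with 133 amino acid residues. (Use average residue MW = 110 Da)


MW = n_residues * 110 Da
MW = 133 * 110
MW = 14630 Da

14630 Da


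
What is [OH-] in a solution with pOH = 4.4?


[OH-] = 10^(-pOH)
[OH-] = 10^(-4.4)
[OH-] = 3.981e-05 M

3.981e-05 M


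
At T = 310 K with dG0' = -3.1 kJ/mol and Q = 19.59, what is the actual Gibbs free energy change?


dG = dG0' + RT * ln(Q) / 1000
dG = -3.1 + 8.314 * 310 * ln(19.59) / 1000
dG = 4.5676 kJ/mol

4.5676 kJ/mol


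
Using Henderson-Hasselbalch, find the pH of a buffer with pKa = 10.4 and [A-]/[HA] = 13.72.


pH = pKa + log10([A-]/[HA])
pH = 10.4 + log10(13.72)
pH = 11.5374

11.5374


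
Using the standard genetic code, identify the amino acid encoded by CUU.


Standard genetic code lookup.
Codon CUU -> Leu

Leu


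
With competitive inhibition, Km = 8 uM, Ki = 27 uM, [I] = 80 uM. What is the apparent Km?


Km_app = Km * (1 + [I]/Ki)
Km_app = 8 * (1 + 80/27)
Km_app = 31.7037 uM

31.7037 uM


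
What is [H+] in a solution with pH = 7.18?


[H+] = 10^(-pH)
[H+] = 10^(-7.18)
[H+] = 6.607e-08 M

6.607e-08 M


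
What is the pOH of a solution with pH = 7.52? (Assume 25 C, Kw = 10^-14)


pOH = 14 - pH
pOH = 14 - 7.52
pOH = 6.48

6.48


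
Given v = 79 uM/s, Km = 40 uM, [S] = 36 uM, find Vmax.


Vmax = v * (Km + [S]) / [S]
Vmax = 79 * (40 + 36) / 36
Vmax = 166.7778 uM/s

166.7778 uM/s


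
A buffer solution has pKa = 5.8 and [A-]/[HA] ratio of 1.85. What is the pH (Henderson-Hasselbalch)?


pH = pKa + log10([A-]/[HA])
pH = 5.8 + log10(1.85)
pH = 6.0672

6.0672


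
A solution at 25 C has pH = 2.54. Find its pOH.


pOH = 14 - pH
pOH = 14 - 2.54
pOH = 11.46

11.46


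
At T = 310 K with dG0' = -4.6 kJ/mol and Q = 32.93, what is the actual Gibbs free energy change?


dG = dG0' + RT * ln(Q) / 1000
dG = -4.6 + 8.314 * 310 * ln(32.93) / 1000
dG = 4.4062 kJ/mol

4.4062 kJ/mol


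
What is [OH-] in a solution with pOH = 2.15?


[OH-] = 10^(-pOH)
[OH-] = 10^(-2.15)
[OH-] = 0.0071 M

0.0071 M


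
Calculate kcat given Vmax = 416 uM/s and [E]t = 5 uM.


kcat = Vmax / [E]t
kcat = 416 / 5
kcat = 83.2 s^-1

83.2 s^-1


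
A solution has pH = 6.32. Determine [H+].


[H+] = 10^(-pH)
[H+] = 10^(-6.32)
[H+] = 4.786e-07 M

4.786e-07 M


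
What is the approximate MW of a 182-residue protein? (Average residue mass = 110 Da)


MW = n_residues * 110 Da
MW = 182 * 110
MW = 20020 Da

20020 Da


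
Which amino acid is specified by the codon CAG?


Standard genetic code lookup.
Codon CAG -> Gln

Gln


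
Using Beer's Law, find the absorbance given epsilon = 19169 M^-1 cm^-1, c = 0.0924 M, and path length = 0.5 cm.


A = epsilon * c * l
A = 19169 * 0.0924 * 0.5
A = 885.6078

885.6078


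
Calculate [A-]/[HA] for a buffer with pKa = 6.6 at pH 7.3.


[A-]/[HA] = 10^(pH - pKa)
= 10^(7.3 - 6.6)
= 5.0119

5.0119


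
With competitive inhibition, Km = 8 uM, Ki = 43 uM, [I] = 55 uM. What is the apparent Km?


Km_app = Km * (1 + [I]/Ki)
Km_app = 8 * (1 + 55/43)
Km_app = 18.2326 uM

18.2326 uM


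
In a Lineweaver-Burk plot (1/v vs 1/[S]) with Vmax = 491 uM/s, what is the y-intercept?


y-intercept = 1/Vmax
= 1/491
= 0.002 s/uM

0.002 s/uM


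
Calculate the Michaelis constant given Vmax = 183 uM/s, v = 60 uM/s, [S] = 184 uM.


Km = [S] * (Vmax - v) / v
Km = 184 * (183 - 60) / 60
Km = 377.2 uM

377.2 uM


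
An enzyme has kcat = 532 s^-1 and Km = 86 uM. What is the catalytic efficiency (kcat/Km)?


Catalytic efficiency = kcat / Km
= 532 / 86
= 6.186 uM^-1*s^-1

6.186 uM^-1*s^-1


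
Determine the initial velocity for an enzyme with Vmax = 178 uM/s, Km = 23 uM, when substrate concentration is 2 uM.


v = Vmax * [S] / (Km + [S])
v = 178 * 2 / (23 + 2)
v = 14.24 uM/s

14.24 uM/s


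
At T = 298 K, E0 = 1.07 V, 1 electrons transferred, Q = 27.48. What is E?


E = E0 - (RT/nF) * ln(Q)
E = 1.07 - (8.314 * 298 / (1 * 96485)) * ln(27.48)
E = 0.9849 V

0.9849 V


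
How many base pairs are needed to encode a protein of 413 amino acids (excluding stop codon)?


Each amino acid = 1 codon = 3 bp
bp = 413 * 3 = 1239 bp

1239 bp


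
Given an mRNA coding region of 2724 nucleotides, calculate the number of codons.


codons = nucleotides / 3
codons = 2724 / 3 = 908

908


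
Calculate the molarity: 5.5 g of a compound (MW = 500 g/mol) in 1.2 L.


C = (mass / MW) / volume
C = (5.5 / 500) / 1.2
C = 0.0092 M

0.0092 M


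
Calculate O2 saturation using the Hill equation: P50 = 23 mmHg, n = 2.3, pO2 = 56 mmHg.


Y = pO2^n / (P50^n + pO2^n)
Y = 56^2.3 / (23^2.3 + 56^2.3)
Y = 88.56%

88.56%


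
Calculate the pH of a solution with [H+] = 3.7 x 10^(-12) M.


pH = -log10([H+])
pH = -log10(3.7 x 10^(-12))
pH = 11.4318

11.4318


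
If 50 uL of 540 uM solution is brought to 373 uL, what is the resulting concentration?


C2 = C1 * V1 / V2
C2 = 540 * 50 / 373
C2 = 72.3861 uM

72.3861 uM


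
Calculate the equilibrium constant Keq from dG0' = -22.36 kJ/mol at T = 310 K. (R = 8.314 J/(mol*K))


Keq = exp(-dG0 * 1000 / (R * T))
Keq = exp(-(-22.36) * 1000 / (8.314 * 310))
Keq = 5858.2798

5858.2798


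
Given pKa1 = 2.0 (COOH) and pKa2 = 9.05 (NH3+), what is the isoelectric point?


pI = (pKa1 + pKa2) / 2
pI = (2.0 + 9.05) / 2
pI = 5.525

5.525


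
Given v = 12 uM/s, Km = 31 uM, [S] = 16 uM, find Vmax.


Vmax = v * (Km + [S]) / [S]
Vmax = 12 * (31 + 16) / 16
Vmax = 35.25 uM/s

35.25 uM/s


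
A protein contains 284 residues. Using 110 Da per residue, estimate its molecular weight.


MW = n_residues * 110 Da
MW = 284 * 110
MW = 31240 Da

31240 Da


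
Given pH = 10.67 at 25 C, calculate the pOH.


pOH = 14 - pH
pOH = 14 - 10.67
pOH = 3.33

3.33


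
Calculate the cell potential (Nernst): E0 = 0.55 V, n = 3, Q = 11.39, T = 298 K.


E = E0 - (RT/nF) * ln(Q)
E = 0.55 - (8.314 * 298 / (3 * 96485)) * ln(11.39)
E = 0.5292 V

0.5292 V


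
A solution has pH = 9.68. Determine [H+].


[H+] = 10^(-pH)
[H+] = 10^(-9.68)
[H+] = 2.089e-10 M

2.089e-10 M


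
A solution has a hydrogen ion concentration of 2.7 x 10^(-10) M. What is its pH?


pH = -log10([H+])
pH = -log10(2.7 x 10^(-10))
pH = 9.5686

9.5686


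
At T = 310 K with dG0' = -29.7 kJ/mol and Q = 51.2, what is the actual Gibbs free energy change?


dG = dG0' + RT * ln(Q) / 1000
dG = -29.7 + 8.314 * 310 * ln(51.2) / 1000
dG = -19.5563 kJ/mol

-19.5563 kJ/mol


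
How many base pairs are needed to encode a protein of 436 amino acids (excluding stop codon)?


Each amino acid = 1 codon = 3 bp
bp = 436 * 3 = 1308 bp

1308 bp


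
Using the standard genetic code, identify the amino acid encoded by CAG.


Standard genetic code lookup.
Codon CAG -> Gln

Gln


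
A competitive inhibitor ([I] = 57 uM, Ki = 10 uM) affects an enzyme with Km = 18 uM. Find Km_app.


Km_app = Km * (1 + [I]/Ki)
Km_app = 18 * (1 + 57/10)
Km_app = 120.6 uM

120.6 uM


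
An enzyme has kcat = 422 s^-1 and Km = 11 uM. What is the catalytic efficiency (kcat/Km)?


Catalytic efficiency = kcat / Km
= 422 / 11
= 38.3636 uM^-1*s^-1

38.3636 uM^-1*s^-1


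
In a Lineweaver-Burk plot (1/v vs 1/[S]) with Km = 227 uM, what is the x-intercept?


x-intercept = -1/Km
= -1/227
= -0.0044 1/uM

-0.0044 1/uM


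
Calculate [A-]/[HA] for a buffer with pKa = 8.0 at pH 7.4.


[A-]/[HA] = 10^(pH - pKa)
= 10^(7.4 - 8.0)
= 0.2512

0.2512


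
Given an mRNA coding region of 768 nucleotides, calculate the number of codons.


codons = nucleotides / 3
codons = 768 / 3 = 256

256


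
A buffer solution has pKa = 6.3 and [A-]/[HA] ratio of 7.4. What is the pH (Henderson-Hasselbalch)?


pH = pKa + log10([A-]/[HA])
pH = 6.3 + log10(7.4)
pH = 7.1692

7.1692


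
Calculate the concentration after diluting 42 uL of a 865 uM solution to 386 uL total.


C2 = C1 * V1 / V2
C2 = 865 * 42 / 386
C2 = 94.1192 uM

94.1192 uM


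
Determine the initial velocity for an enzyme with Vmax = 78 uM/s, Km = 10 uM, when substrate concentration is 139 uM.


v = Vmax * [S] / (Km + [S])
v = 78 * 139 / (10 + 139)
v = 72.7651 uM/s

72.7651 uM/s


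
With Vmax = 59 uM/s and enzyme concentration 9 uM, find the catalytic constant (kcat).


kcat = Vmax / [E]t
kcat = 59 / 9
kcat = 6.5556 s^-1

6.5556 s^-1


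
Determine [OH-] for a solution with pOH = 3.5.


[OH-] = 10^(-pOH)
[OH-] = 10^(-3.5)
[OH-] = 3.162e-04 M

3.162e-04 M


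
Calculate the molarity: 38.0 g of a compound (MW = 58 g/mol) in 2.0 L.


C = (mass / MW) / volume
C = (38.0 / 58) / 2.0
C = 0.3276 M

0.3276 M


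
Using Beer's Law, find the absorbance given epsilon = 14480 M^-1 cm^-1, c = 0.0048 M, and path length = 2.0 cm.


A = epsilon * c * l
A = 14480 * 0.0048 * 2.0
A = 139.008

139.008


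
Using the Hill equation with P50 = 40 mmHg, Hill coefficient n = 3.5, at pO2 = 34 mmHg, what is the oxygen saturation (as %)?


Y = pO2^n / (P50^n + pO2^n)
Y = 34^3.5 / (40^3.5 + 34^3.5)
Y = 36.15%

36.15%


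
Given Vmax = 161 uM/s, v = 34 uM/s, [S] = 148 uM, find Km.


Km = [S] * (Vmax - v) / v
Km = 148 * (161 - 34) / 34
Km = 552.8235 uM

552.8235 uM


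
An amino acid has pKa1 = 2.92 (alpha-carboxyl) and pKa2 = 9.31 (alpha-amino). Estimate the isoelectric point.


pI = (pKa1 + pKa2) / 2
pI = (2.92 + 9.31) / 2
pI = 6.115

6.115


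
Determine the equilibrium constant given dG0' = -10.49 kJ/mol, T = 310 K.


Keq = exp(-dG0 * 1000 / (R * T))
Keq = exp(-(-10.49) * 1000 / (8.314 * 310))
Keq = 58.5621

58.5621


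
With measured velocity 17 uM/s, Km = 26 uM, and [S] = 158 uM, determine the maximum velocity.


Vmax = v * (Km + [S]) / [S]
Vmax = 17 * (26 + 158) / 158
Vmax = 19.7975 uM/s

19.7975 uM/s


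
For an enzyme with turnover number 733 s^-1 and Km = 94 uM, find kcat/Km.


Catalytic efficiency = kcat / Km
= 733 / 94
= 7.7979 uM^-1*s^-1

7.7979 uM^-1*s^-1


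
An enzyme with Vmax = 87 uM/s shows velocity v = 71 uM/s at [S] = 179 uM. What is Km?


Km = [S] * (Vmax - v) / v
Km = 179 * (87 - 71) / 71
Km = 40.338 uM

40.338 uM


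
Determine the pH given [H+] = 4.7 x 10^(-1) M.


pH = -log10([H+])
pH = -log10(4.7 x 10^(-1))
pH = 0.3279

0.3279


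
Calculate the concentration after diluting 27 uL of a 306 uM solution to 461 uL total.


C2 = C1 * V1 / V2
C2 = 306 * 27 / 461
C2 = 17.9219 uM

17.9219 uM


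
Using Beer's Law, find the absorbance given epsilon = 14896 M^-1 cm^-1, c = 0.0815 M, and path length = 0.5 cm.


A = epsilon * c * l
A = 14896 * 0.0815 * 0.5
A = 607.012

607.012


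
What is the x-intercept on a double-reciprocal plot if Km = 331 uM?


x-intercept = -1/Km
= -1/331
= -0.003 1/uM

-0.003 1/uM


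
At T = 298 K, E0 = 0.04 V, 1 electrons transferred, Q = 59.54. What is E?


E = E0 - (RT/nF) * ln(Q)
E = 0.04 - (8.314 * 298 / (1 * 96485)) * ln(59.54)
E = -0.0649 V

-0.0649 V


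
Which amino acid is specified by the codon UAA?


Standard genetic code lookup.
Codon UAA -> Stop

Stop


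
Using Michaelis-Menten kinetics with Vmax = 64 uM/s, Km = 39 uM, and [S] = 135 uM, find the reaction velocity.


v = Vmax * [S] / (Km + [S])
v = 64 * 135 / (39 + 135)
v = 49.6552 uM/s

49.6552 uM/s


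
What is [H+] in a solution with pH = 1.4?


[H+] = 10^(-pH)
[H+] = 10^(-1.4)
[H+] = 0.0398 M

0.0398 M


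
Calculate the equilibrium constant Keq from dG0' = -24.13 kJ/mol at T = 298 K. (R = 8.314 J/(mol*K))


Keq = exp(-dG0 * 1000 / (R * T))
Keq = exp(-(-24.13) * 1000 / (8.314 * 298))
Keq = 16972.9108

16972.9108


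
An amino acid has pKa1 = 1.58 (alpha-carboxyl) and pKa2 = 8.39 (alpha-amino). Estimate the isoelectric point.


pI = (pKa1 + pKa2) / 2
pI = (1.58 + 8.39) / 2
pI = 4.985

4.985


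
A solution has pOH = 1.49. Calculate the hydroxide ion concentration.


[OH-] = 10^(-pOH)
[OH-] = 10^(-1.49)
[OH-] = 0.0324 M

0.0324 M


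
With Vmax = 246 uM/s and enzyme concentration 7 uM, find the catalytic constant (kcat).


kcat = Vmax / [E]t
kcat = 246 / 7
kcat = 35.1429 s^-1

35.1429 s^-1


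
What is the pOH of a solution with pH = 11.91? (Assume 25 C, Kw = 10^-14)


pOH = 14 - pH
pOH = 14 - 11.91
pOH = 2.09

2.09


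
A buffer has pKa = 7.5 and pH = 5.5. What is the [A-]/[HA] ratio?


[A-]/[HA] = 10^(pH - pKa)
= 10^(5.5 - 7.5)
= 0.01

0.01


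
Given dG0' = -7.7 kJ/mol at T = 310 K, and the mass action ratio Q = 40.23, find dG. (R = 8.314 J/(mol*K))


dG = dG0' + RT * ln(Q) / 1000
dG = -7.7 + 8.314 * 310 * ln(40.23) / 1000
dG = 1.8223 kJ/mol

1.8223 kJ/mol


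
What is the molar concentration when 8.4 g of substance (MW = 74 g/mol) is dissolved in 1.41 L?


C = (mass / MW) / volume
C = (8.4 / 74) / 1.41
C = 0.0805 M

0.0805 M


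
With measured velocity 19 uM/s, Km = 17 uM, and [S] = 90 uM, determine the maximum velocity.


Vmax = v * (Km + [S]) / [S]
Vmax = 19 * (17 + 90) / 90
Vmax = 22.5889 uM/s

22.5889 uM/s


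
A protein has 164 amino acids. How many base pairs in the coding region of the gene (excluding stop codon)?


Each amino acid = 1 codon = 3 bp
bp = 164 * 3 = 492 bp

492 bp


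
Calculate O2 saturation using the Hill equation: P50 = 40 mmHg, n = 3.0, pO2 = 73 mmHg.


Y = pO2^n / (P50^n + pO2^n)
Y = 73^3.0 / (40^3.0 + 73^3.0)
Y = 85.87%

85.87%


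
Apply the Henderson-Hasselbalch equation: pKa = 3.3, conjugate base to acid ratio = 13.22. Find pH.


pH = pKa + log10([A-]/[HA])
pH = 3.3 + log10(13.22)
pH = 4.4212

4.4212


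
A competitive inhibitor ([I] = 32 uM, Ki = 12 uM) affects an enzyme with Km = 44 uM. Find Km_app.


Km_app = Km * (1 + [I]/Ki)
Km_app = 44 * (1 + 32/12)
Km_app = 161.3333 uM

161.3333 uM


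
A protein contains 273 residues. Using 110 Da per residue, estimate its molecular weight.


MW = n_residues * 110 Da
MW = 273 * 110
MW = 30030 Da

30030 Da


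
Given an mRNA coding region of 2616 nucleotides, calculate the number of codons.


codons = nucleotides / 3
codons = 2616 / 3 = 872

872


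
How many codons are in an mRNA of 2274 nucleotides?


codons = nucleotides / 3
codons = 2274 / 3 = 758

758


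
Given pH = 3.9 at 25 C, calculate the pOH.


pOH = 14 - pH
pOH = 14 - 3.9
pOH = 10.1

10.1


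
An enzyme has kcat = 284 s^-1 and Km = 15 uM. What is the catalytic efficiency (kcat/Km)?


Catalytic efficiency = kcat / Km
= 284 / 15
= 18.9333 uM^-1*s^-1

18.9333 uM^-1*s^-1


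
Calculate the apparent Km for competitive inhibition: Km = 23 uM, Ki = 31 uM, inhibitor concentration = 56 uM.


Km_app = Km * (1 + [I]/Ki)
Km_app = 23 * (1 + 56/31)
Km_app = 64.5484 uM

64.5484 uM


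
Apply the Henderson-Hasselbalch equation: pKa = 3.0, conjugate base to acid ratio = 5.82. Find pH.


pH = pKa + log10([A-]/[HA])
pH = 3.0 + log10(5.82)
pH = 3.7649

3.7649


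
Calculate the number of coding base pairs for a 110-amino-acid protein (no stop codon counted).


Each amino acid = 1 codon = 3 bp
bp = 110 * 3 = 330 bp

330 bp


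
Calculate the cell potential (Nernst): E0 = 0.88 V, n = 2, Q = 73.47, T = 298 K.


E = E0 - (RT/nF) * ln(Q)
E = 0.88 - (8.314 * 298 / (2 * 96485)) * ln(73.47)
E = 0.8248 V

0.8248 V


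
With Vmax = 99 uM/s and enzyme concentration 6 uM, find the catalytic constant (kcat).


kcat = Vmax / [E]t
kcat = 99 / 6
kcat = 16.5 s^-1

16.5 s^-1


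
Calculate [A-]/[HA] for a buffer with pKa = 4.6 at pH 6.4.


[A-]/[HA] = 10^(pH - pKa)
= 10^(6.4 - 4.6)
= 63.0957

63.0957


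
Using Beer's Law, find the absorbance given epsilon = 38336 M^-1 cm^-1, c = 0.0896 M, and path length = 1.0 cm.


A = epsilon * c * l
A = 38336 * 0.0896 * 1.0
A = 3434.9056

3434.9056


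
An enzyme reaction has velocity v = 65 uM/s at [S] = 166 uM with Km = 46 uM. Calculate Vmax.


Vmax = v * (Km + [S]) / [S]
Vmax = 65 * (46 + 166) / 166
Vmax = 83.012 uM/s

83.012 uM/s


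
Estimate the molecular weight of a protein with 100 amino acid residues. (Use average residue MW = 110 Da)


MW = n_residues * 110 Da
MW = 100 * 110
MW = 11000 Da

11000 Da


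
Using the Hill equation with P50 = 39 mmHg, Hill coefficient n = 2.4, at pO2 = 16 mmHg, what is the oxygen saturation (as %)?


Y = pO2^n / (P50^n + pO2^n)
Y = 16^2.4 / (39^2.4 + 16^2.4)
Y = 10.54%

10.54%


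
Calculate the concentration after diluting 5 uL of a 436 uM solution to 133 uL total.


C2 = C1 * V1 / V2
C2 = 436 * 5 / 133
C2 = 16.391 uM

16.391 uM


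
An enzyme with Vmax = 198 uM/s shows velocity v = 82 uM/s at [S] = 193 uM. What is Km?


Km = [S] * (Vmax - v) / v
Km = 193 * (198 - 82) / 82
Km = 273.0244 uM

273.0244 uM


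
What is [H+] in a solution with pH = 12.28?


[H+] = 10^(-pH)
[H+] = 10^(-12.28)
[H+] = 5.248e-13 M

5.248e-13 M


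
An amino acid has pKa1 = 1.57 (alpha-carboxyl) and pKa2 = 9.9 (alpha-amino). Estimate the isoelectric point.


pI = (pKa1 + pKa2) / 2
pI = (1.57 + 9.9) / 2
pI = 5.735

5.735


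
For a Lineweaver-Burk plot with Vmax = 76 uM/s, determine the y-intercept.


y-intercept = 1/Vmax
= 1/76
= 0.0132 s/uM

0.0132 s/uM


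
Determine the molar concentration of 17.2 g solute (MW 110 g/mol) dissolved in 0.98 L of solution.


C = (mass / MW) / volume
C = (17.2 / 110) / 0.98
C = 0.1596 M

0.1596 M


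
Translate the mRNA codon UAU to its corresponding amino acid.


Standard genetic code lookup.
Codon UAU -> Tyr

Tyr


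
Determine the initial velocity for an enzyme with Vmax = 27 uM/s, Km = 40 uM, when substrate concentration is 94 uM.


v = Vmax * [S] / (Km + [S])
v = 27 * 94 / (40 + 94)
v = 18.9403 uM/s

18.9403 uM/s


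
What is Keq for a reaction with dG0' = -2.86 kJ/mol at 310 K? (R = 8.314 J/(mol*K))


Keq = exp(-dG0 * 1000 / (R * T))
Keq = exp(-(-2.86) * 1000 / (8.314 * 310))
Keq = 3.0334

3.0334


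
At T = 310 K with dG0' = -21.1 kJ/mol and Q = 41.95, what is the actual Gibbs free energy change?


dG = dG0' + RT * ln(Q) / 1000
dG = -21.1 + 8.314 * 310 * ln(41.95) / 1000
dG = -11.4698 kJ/mol

-11.4698 kJ/mol


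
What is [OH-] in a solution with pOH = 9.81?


[OH-] = 10^(-pOH)
[OH-] = 10^(-9.81)
[OH-] = 1.549e-10 M

1.549e-10 M


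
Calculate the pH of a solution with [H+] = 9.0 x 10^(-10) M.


pH = -log10([H+])
pH = -log10(9.0 x 10^(-10))
pH = 9.0458

9.0458


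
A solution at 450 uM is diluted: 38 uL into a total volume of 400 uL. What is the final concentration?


C2 = C1 * V1 / V2
C2 = 450 * 38 / 400
C2 = 42.75 uM

42.75 uM


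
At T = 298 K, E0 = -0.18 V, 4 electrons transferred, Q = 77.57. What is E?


E = E0 - (RT/nF) * ln(Q)
E = -0.18 - (8.314 * 298 / (4 * 96485)) * ln(77.57)
E = -0.2079 V

-0.2079 V


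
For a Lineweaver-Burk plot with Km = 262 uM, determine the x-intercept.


x-intercept = -1/Km
= -1/262
= -0.0038 1/uM

-0.0038 1/uM


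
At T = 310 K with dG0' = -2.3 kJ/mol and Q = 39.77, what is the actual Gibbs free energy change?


dG = dG0' + RT * ln(Q) / 1000
dG = -2.3 + 8.314 * 310 * ln(39.77) / 1000
dG = 7.1926 kJ/mol

7.1926 kJ/mol


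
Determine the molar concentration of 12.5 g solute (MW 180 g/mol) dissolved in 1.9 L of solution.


C = (mass / MW) / volume
C = (12.5 / 180) / 1.9
C = 0.0365 M

0.0365 M


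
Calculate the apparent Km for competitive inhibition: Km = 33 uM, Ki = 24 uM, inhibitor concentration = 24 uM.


Km_app = Km * (1 + [I]/Ki)
Km_app = 33 * (1 + 24/24)
Km_app = 66.0 uM

66.0 uM


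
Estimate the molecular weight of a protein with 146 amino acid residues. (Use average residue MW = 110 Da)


MW = n_residues * 110 Da
MW = 146 * 110
MW = 16060 Da

16060 Da


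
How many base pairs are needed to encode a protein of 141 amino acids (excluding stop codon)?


Each amino acid = 1 codon = 3 bp
bp = 141 * 3 = 423 bp

423 bp


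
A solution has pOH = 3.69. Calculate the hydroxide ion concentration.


[OH-] = 10^(-pOH)
[OH-] = 10^(-3.69)
[OH-] = 2.042e-04 M

2.042e-04 M


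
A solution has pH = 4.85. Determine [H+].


[H+] = 10^(-pH)
[H+] = 10^(-4.85)
[H+] = 1.413e-05 M

1.413e-05 M


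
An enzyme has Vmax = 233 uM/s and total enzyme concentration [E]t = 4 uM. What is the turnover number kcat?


kcat = Vmax / [E]t
kcat = 233 / 4
kcat = 58.25 s^-1

58.25 s^-1


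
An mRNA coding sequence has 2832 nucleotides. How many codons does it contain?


codons = nucleotides / 3
codons = 2832 / 3 = 944

944


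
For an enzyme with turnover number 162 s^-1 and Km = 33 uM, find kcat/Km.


Catalytic efficiency = kcat / Km
= 162 / 33
= 4.9091 uM^-1*s^-1

4.9091 uM^-1*s^-1


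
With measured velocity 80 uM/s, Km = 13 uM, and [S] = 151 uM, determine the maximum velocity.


Vmax = v * (Km + [S]) / [S]
Vmax = 80 * (13 + 151) / 151
Vmax = 86.8874 uM/s

86.8874 uM/s


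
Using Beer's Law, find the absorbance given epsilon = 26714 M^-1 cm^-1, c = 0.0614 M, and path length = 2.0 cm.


A = epsilon * c * l
A = 26714 * 0.0614 * 2.0
A = 3280.4792

3280.4792


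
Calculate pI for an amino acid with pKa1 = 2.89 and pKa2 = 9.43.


pI = (pKa1 + pKa2) / 2
pI = (2.89 + 9.43) / 2
pI = 6.16

6.16


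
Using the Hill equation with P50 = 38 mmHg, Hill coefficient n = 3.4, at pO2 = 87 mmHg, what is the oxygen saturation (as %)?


Y = pO2^n / (P50^n + pO2^n)
Y = 87^3.4 / (38^3.4 + 87^3.4)
Y = 94.36%

94.36%


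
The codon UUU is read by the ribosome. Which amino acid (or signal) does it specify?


Standard genetic code lookup.
Codon UUU -> Phe

Phe


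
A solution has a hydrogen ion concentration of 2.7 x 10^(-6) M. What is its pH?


pH = -log10([H+])
pH = -log10(2.7 x 10^(-6))
pH = 5.5686

5.5686


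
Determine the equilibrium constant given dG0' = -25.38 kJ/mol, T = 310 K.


Keq = exp(-dG0 * 1000 / (R * T))
Keq = exp(-(-25.38) * 1000 / (8.314 * 310))
Keq = 18908.4087

18908.4087


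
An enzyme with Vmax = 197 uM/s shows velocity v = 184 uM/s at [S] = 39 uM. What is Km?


Km = [S] * (Vmax - v) / v
Km = 39 * (197 - 184) / 184
Km = 2.7554 uM

2.7554 uM


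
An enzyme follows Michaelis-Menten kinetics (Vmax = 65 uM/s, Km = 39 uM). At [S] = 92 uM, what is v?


v = Vmax * [S] / (Km + [S])
v = 65 * 92 / (39 + 92)
v = 45.6489 uM/s

45.6489 uM/s


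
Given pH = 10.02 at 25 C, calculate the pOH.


pOH = 14 - pH
pOH = 14 - 10.02
pOH = 3.98

3.98


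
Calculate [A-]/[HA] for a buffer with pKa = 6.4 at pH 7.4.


[A-]/[HA] = 10^(pH - pKa)
= 10^(7.4 - 6.4)
= 10.0

10.0


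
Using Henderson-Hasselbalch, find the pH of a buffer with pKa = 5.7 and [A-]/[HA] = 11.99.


pH = pKa + log10([A-]/[HA])
pH = 5.7 + log10(11.99)
pH = 6.7788

6.7788


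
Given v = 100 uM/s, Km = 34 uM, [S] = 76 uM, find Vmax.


Vmax = v * (Km + [S]) / [S]
Vmax = 100 * (34 + 76) / 76
Vmax = 144.7368 uM/s

144.7368 uM/s


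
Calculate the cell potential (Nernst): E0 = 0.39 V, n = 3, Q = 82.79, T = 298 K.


E = E0 - (RT/nF) * ln(Q)
E = 0.39 - (8.314 * 298 / (3 * 96485)) * ln(82.79)
E = 0.3522 V

0.3522 V


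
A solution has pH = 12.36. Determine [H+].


[H+] = 10^(-pH)
[H+] = 10^(-12.36)
[H+] = 4.365e-13 M

4.365e-13 M


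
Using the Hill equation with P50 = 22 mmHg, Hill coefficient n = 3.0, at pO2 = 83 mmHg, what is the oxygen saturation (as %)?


Y = pO2^n / (P50^n + pO2^n)
Y = 83^3.0 / (22^3.0 + 83^3.0)
Y = 98.17%

98.17%


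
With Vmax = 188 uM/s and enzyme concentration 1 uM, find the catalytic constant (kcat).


kcat = Vmax / [E]t
kcat = 188 / 1
kcat = 188.0 s^-1

188.0 s^-1


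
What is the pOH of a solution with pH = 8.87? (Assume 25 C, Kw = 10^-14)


pOH = 14 - pH
pOH = 14 - 8.87
pOH = 5.13

5.13


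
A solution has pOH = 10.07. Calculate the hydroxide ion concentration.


[OH-] = 10^(-pOH)
[OH-] = 10^(-10.07)
[OH-] = 8.511e-11 M

8.511e-11 M


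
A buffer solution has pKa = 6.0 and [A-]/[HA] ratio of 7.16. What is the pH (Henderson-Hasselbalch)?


pH = pKa + log10([A-]/[HA])
pH = 6.0 + log10(7.16)
pH = 6.8549

6.8549


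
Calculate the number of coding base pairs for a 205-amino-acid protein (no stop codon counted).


Each amino acid = 1 codon = 3 bp
bp = 205 * 3 = 615 bp

615 bp


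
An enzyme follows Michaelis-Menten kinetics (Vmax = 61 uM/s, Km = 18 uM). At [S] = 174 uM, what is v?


v = Vmax * [S] / (Km + [S])
v = 61 * 174 / (18 + 174)
v = 55.2812 uM/s

55.2812 uM/s


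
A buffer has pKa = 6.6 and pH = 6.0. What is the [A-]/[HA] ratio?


[A-]/[HA] = 10^(pH - pKa)
= 10^(6.0 - 6.6)
= 0.2512

0.2512


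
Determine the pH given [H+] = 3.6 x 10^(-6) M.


pH = -log10([H+])
pH = -log10(3.6 x 10^(-6))
pH = 5.4437

5.4437


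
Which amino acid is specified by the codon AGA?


Standard genetic code lookup.
Codon AGA -> Arg

Arg


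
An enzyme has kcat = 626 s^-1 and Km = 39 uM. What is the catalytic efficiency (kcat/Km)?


Catalytic efficiency = kcat / Km
= 626 / 39
= 16.0513 uM^-1*s^-1

16.0513 uM^-1*s^-1


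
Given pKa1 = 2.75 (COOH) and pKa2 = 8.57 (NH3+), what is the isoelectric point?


pI = (pKa1 + pKa2) / 2
pI = (2.75 + 8.57) / 2
pI = 5.66

5.66


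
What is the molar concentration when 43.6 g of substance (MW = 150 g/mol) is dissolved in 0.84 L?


C = (mass / MW) / volume
C = (43.6 / 150) / 0.84
C = 0.346 M

0.346 M


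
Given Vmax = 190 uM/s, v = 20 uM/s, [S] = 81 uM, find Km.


Km = [S] * (Vmax - v) / v
Km = 81 * (190 - 20) / 20
Km = 688.5 uM

688.5 uM


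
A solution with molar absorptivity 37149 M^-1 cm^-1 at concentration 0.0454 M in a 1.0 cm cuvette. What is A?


A = epsilon * c * l
A = 37149 * 0.0454 * 1.0
A = 1686.5646

1686.5646


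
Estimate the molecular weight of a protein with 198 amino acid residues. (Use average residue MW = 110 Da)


MW = n_residues * 110 Da
MW = 198 * 110
MW = 21780 Da

21780 Da


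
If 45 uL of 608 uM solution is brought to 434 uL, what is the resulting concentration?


C2 = C1 * V1 / V2
C2 = 608 * 45 / 434
C2 = 63.0415 uM

63.0415 uM


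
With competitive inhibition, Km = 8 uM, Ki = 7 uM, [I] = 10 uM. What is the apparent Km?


Km_app = Km * (1 + [I]/Ki)
Km_app = 8 * (1 + 10/7)
Km_app = 19.4286 uM

19.4286 uM


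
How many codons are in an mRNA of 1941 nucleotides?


codons = nucleotides / 3
codons = 1941 / 3 = 647

647


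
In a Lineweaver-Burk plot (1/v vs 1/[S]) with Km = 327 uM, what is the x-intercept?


x-intercept = -1/Km
= -1/327
= -0.0031 1/uM

-0.0031 1/uM


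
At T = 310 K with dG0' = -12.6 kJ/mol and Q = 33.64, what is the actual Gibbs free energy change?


dG = dG0' + RT * ln(Q) / 1000
dG = -12.6 + 8.314 * 310 * ln(33.64) / 1000
dG = -3.5388 kJ/mol

-3.5388 kJ/mol


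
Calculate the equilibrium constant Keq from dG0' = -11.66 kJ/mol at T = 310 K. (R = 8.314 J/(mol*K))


Keq = exp(-dG0 * 1000 / (R * T))
Keq = exp(-(-11.66) * 1000 / (8.314 * 310))
Keq = 92.2077

92.2077


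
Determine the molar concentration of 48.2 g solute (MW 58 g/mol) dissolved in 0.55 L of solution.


C = (mass / MW) / volume
C = (48.2 / 58) / 0.55
C = 1.511 M

1.511 M


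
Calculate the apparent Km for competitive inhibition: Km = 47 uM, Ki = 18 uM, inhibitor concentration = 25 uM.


Km_app = Km * (1 + [I]/Ki)
Km_app = 47 * (1 + 25/18)
Km_app = 112.2778 uM

112.2778 uM


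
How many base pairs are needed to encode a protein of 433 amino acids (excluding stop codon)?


Each amino acid = 1 codon = 3 bp
bp = 433 * 3 = 1299 bp

1299 bp


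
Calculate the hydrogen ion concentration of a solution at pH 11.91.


[H+] = 10^(-pH)
[H+] = 10^(-11.91)
[H+] = 1.230e-12 M

1.230e-12 M
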